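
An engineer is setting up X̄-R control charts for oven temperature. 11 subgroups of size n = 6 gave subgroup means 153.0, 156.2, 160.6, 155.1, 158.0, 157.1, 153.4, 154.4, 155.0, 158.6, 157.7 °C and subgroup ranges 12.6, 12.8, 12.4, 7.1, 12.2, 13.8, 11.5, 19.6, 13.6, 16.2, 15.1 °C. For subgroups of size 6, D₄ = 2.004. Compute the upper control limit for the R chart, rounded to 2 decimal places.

R̄ = (12.6 + 12.8 + 12.4 + 7.1 + 12.2 + 13.8 + 11.5 + 19.6 + 13.6 + 16.2 + 15.1) / 11 = 146.9000 / 11 = 13.3545
UCL_R = D₄·R̄ = 2.004 × 13.3545 = 26.7625

26.76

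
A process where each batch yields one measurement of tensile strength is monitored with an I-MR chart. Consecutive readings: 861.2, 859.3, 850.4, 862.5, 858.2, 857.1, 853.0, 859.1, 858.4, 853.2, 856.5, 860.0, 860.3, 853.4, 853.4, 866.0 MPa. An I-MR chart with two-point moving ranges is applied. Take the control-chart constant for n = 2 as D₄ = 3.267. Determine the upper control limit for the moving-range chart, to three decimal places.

15.464

Moving ranges: 1.9, 8.9, 12.1, 4.3, 1.1, 4.1, 6.1, 0.7, 5.2, 3.3, 3.5, 0.3, 6.9, 0.0, 12.6; M̄R̄ = 71.0000 / 15 = 4.7333
UCL_MR = D₄·M̄R̄ = 3.267 × 4.7333 = 15.4638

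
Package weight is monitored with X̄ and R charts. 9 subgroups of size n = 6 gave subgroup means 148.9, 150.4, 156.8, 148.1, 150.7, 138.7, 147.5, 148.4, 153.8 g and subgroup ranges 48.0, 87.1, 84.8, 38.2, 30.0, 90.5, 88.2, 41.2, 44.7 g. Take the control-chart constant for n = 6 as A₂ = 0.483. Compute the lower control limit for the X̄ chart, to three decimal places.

X̄̄ = (148.9 + 150.4 + 156.8 + 148.1 + 150.7 + 138.7 + 147.5 + 148.4 + 153.8) / 9 = 1343.3000 / 9 = 149.2556
R̄ = (48.0 + 87.1 + 84.8 + 38.2 + 30.0 + 90.5 + 88.2 + 41.2 + 44.7) / 9 = 552.7000 / 9 = 61.4111
LCL = X̄̄ − A₂·R̄ = 149.2556 − 0.483 × 61.4111 = 119.5940

119.594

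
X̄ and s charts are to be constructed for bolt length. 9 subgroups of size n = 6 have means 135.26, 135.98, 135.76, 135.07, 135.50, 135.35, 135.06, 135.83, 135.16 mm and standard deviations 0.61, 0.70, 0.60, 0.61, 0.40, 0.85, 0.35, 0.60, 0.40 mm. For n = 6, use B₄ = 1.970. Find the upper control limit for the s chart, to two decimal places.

1.12

s̄ = (0.61 + 0.70 + 0.60 + 0.61 + 0.40 + 0.85 + 0.35 + 0.60 + 0.40) / 9 = 0.5689
UCL_s = B₄·s̄ = 1.970 × 0.5689 = 1.1207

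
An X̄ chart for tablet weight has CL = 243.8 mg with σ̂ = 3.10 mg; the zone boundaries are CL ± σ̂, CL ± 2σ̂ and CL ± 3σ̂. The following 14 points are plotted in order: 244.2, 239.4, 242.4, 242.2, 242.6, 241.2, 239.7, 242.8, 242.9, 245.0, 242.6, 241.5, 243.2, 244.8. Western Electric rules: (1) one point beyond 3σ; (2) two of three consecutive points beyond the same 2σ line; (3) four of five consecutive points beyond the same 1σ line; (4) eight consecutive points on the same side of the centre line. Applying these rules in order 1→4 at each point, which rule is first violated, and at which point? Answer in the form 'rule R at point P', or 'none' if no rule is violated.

rule 4 at point 9

Zone of each point (C = within 1σ̂, B = 1σ̂–2σ̂, A = 2σ̂–3σ̂, * = beyond 3σ̂; sign = side of CL): 1:+C, 2:-B, 3:-C, 4:-C, 5:-C, 6:-C, 7:-B, 8:-C, 9:-C, 10:+C, 11:-C, 12:-C, 13:-C, 14:+C
Rule 4 (eight consecutive points on the same side of the centre line) is satisfied at point 9.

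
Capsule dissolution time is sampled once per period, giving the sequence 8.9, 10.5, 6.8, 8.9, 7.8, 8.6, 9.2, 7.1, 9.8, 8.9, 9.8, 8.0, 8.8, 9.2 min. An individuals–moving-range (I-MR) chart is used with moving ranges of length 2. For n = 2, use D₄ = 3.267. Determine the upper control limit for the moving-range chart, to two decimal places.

Moving ranges: 1.6, 3.7, 2.1, 1.1, 0.8, 0.6, 2.1, 2.7, 0.9, 0.9, 1.8, 0.8, 0.4; M̄R̄ = 19.5000 / 13 = 1.5000
UCL_MR = D₄·M̄R̄ = 3.267 × 1.5000 = 4.9005

4.90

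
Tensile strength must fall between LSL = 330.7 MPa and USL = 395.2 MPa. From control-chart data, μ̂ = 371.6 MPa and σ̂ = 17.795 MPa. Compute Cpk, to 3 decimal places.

Cpu = (USL − μ̂) / (3σ̂) = (395.2 − 371.6) / (3 × 17.795) = 0.4421; Cpl = (μ̂ − LSL) / (3σ̂) = (371.6 − 330.7) / (3 × 17.795) = 0.7661; Cpk = min(Cpu, Cpl) = 0.4421

0.442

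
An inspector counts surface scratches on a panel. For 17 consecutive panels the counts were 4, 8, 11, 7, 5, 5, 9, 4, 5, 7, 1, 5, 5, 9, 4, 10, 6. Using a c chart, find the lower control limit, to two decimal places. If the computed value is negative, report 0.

0.00

c̄ = (4 + 8 + 11 + 7 + 5 + 5 + 9 + 4 + 5 + 7 + 1 + 5 + 5 + 9 + 4 + 10 + 6) / 17 = 105 / 17 = 6.1765
LCL = c̄ − 3√c̄ = 6.1765 − 3 × 2.4853 = -1.2793 → 0 (cannot be negative)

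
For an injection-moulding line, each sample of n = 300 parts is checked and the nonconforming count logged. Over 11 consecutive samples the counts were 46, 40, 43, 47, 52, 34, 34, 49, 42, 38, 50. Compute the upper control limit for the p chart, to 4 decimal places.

0.2047

p̄ = Σdᵢ / (k·n) = 475 / (11 × 300) = 0.14394
UCL = p̄ + 3·√(p̄(1−p̄)/n) = 0.14394 + 3 × √(0.14394×0.85606/300) = 0.14394 + 3 × 0.02027 = 0.20474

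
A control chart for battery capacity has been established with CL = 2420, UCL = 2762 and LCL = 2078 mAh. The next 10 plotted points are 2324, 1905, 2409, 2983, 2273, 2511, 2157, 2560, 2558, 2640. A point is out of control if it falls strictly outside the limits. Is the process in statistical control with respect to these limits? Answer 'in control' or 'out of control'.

Compare each point to [2078, 2762]: sample 2 = 1905 < LCL; sample 4 = 2983 > UCL.

out of control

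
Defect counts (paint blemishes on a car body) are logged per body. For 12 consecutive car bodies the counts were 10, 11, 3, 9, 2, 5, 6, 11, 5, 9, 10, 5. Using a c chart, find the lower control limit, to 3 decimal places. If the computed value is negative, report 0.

c̄ = (10 + 11 + 3 + 9 + 2 + 5 + 6 + 11 + 5 + 9 + 10 + 5) / 12 = 86 / 12 = 7.1667
LCL = c̄ − 3√c̄ = 7.1667 − 3 × 2.6771 = -0.8645 → 0 (cannot be negative)

0.000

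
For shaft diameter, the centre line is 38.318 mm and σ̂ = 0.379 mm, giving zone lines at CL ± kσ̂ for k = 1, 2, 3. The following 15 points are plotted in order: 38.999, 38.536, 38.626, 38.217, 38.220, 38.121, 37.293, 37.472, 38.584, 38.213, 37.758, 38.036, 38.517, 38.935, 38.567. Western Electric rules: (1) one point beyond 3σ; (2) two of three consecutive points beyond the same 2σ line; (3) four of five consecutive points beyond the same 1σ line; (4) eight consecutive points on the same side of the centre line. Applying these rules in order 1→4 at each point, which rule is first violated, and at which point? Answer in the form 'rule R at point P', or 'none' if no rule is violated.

Zone of each point (C = within 1σ̂, B = 1σ̂–2σ̂, A = 2σ̂–3σ̂, * = beyond 3σ̂; sign = side of CL): 1:+B, 2:+C, 3:+C, 4:-C, 5:-C, 6:-C, 7:-A, 8:-A, 9:+C, 10:-C, 11:-B, 12:-C, 13:+C, 14:+B, 15:+C
Rule 2 (two of three consecutive points beyond the same 2σ limit) is satisfied at point 8.

rule 2 at point 8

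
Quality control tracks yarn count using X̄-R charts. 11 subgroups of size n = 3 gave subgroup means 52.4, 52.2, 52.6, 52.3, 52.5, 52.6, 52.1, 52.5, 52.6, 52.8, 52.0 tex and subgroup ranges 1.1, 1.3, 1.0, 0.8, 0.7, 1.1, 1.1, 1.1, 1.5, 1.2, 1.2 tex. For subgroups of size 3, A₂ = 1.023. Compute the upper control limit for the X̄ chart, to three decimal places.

53.543

X̄̄ = (52.4 + 52.2 + 52.6 + 52.3 + 52.5 + 52.6 + 52.1 + 52.5 + 52.6 + 52.8 + 52.0) / 11 = 576.6000 / 11 = 52.4182
R̄ = (1.1 + 1.3 + 1.0 + 0.8 + 0.7 + 1.1 + 1.1 + 1.1 + 1.5 + 1.2 + 1.2) / 11 = 12.1000 / 11 = 1.1000
UCL = X̄̄ + A₂·R̄ = 52.4182 + 1.023 × 1.1000 = 53.5435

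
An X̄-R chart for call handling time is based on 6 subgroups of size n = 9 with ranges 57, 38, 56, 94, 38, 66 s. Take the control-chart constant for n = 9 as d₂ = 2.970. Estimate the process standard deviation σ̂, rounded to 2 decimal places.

R̄ = (57 + 38 + 56 + 94 + 38 + 66) / 6 = 58.1667
σ̂ = R̄ / d₂ = 58.1667 / 2.970 = 19.5847

19.58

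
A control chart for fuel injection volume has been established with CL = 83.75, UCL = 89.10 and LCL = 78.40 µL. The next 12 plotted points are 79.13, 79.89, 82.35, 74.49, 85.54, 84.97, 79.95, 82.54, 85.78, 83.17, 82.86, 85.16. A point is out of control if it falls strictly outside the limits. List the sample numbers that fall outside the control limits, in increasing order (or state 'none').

Compare each point to [78.40, 89.10]: sample 4 = 74.49 < LCL.

4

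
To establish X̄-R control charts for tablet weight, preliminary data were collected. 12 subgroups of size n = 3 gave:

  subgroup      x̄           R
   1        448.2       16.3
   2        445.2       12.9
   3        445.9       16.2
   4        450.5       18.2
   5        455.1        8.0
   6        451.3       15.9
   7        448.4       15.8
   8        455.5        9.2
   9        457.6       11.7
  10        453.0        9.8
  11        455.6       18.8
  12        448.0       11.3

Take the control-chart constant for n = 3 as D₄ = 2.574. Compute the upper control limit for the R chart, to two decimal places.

R̄ = (16.3 + 12.9 + 16.2 + 18.2 + 8.0 + 15.9 + 15.8 + 9.2 + 11.7 + 9.8 + 18.8 + 11.3) / 12 = 164.1000 / 12 = 13.6750
UCL_R = D₄·R̄ = 2.574 × 13.6750 = 35.1994

35.20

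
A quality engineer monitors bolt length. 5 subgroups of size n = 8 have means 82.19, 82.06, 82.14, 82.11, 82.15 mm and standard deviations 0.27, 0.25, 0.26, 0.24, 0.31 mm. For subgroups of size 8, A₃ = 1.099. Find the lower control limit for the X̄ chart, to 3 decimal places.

81.838

X̄̄ = (82.19 + 82.06 + 82.14 + 82.11 + 82.15) / 5 = 82.1300
s̄ = (0.27 + 0.25 + 0.26 + 0.24 + 0.31) / 5 = 0.2660
LCL = X̄̄ − A₃·s̄ = 82.1300 − 1.099 × 0.2660 = 81.8377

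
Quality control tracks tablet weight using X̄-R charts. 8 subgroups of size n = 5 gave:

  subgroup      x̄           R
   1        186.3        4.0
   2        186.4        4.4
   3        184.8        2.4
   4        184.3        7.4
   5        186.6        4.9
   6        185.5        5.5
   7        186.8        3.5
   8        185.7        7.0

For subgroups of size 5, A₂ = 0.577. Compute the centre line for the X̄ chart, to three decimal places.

185.800

X̄̄ = (186.3 + 186.4 + 184.8 + 184.3 + 186.6 + 185.5 + 186.8 + 185.7) / 8 = 1486.4000 / 8 = 185.8000
CL = X̄̄ = 185.8000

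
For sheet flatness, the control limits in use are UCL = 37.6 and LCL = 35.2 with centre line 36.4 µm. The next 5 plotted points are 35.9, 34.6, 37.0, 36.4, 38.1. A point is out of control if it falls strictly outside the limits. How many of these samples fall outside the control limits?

2

Compare each point to [35.2, 37.6]: sample 2 = 34.6 < LCL; sample 5 = 38.1 > UCL.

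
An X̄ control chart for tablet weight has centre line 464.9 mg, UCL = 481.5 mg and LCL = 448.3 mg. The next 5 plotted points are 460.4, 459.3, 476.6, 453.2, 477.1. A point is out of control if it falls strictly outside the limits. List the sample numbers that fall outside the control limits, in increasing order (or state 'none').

none

All 5 points lie within [448.3, 481.5].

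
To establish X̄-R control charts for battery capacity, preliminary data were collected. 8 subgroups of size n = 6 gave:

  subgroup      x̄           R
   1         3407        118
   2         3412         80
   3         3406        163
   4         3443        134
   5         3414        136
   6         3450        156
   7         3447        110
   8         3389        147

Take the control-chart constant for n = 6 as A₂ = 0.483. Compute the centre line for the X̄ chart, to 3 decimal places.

3421.000

X̄̄ = (3407 + 3412 + 3406 + 3443 + 3414 + 3450 + 3447 + 3389) / 8 = 27368.0000 / 8 = 3421.0000
CL = X̄̄ = 3421.0000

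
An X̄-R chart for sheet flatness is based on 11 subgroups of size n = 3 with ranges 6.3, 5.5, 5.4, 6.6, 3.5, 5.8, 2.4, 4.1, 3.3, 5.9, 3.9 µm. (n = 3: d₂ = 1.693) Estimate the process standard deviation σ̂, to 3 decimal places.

2.830

R̄ = (6.3 + 5.5 + 5.4 + 6.6 + 3.5 + 5.8 + 2.4 + 4.1 + 3.3 + 5.9 + 3.9) / 11 = 4.7909
σ̂ = R̄ / d₂ = 4.7909 / 1.693 = 2.8298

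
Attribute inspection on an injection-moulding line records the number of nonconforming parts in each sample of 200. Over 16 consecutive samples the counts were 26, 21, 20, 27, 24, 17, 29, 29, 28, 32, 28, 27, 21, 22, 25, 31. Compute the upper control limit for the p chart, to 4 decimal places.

p̄ = Σdᵢ / (k·n) = 407 / (16 × 200) = 0.12719
UCL = p̄ + 3·√(p̄(1−p̄)/n) = 0.12719 + 3 × √(0.12719×0.87281/200) = 0.12719 + 3 × 0.02356 = 0.19787

0.1979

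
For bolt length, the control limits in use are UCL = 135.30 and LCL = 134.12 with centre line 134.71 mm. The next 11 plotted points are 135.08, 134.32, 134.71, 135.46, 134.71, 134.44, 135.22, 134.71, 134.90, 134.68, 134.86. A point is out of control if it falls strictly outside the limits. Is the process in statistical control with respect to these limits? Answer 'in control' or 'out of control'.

Compare each point to [134.12, 135.30]: sample 4 = 135.46 > UCL.

out of control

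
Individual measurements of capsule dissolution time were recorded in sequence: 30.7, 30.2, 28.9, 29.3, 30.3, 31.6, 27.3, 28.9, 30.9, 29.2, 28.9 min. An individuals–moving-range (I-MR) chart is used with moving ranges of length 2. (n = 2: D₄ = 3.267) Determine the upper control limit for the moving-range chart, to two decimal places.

4.70

Moving ranges: 0.5, 1.3, 0.4, 1.0, 1.3, 4.3, 1.6, 2.0, 1.7, 0.3; M̄R̄ = 14.4000 / 10 = 1.4400
UCL_MR = D₄·M̄R̄ = 3.267 × 1.4400 = 4.7045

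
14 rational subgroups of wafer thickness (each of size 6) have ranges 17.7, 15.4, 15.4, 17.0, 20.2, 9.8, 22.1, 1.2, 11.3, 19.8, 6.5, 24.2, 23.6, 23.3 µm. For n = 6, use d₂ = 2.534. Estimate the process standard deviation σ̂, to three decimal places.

6.413

R̄ = (17.7 + 15.4 + 15.4 + 17.0 + 20.2 + 9.8 + 22.1 + 1.2 + 11.3 + 19.8 + 6.5 + 24.2 + 23.6 + 23.3) / 14 = 16.2500
σ̂ = R̄ / d₂ = 16.2500 / 2.534 = 6.4128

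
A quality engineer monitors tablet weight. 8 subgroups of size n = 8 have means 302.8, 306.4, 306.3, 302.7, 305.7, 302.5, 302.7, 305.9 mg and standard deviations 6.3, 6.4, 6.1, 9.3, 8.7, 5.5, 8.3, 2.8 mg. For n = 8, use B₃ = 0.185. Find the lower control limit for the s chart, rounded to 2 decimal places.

s̄ = (6.3 + 6.4 + 6.1 + 9.3 + 8.7 + 5.5 + 8.3 + 2.8) / 8 = 6.6750
LCL_s = B₃·s̄ = 0.185 × 6.6750 = 1.2349

1.23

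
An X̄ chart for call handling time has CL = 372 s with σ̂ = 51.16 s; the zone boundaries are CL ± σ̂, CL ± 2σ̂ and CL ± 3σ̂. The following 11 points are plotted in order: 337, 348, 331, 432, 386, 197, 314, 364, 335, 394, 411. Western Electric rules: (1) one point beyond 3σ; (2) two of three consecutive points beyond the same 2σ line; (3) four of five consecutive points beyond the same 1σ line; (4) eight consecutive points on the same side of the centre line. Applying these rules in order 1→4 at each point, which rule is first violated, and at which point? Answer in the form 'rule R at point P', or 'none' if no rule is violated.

rule 1 at point 6

Zone of each point (C = within 1σ̂, B = 1σ̂–2σ̂, A = 2σ̂–3σ̂, * = beyond 3σ̂; sign = side of CL): 1:-C, 2:-C, 3:-C, 4:+B, 5:+C, 6:-*, 7:-B, 8:-C, 9:-C, 10:+C, 11:+C
Rule 1 (one point beyond the 3σ limits) is satisfied at point 6.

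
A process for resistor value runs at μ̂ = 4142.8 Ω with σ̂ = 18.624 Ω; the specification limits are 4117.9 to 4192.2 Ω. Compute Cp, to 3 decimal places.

0.665

Cp = (USL − LSL) / (6σ̂) = (4192.2 − 4117.9) / (6 × 18.624) = 74.3000 / 111.7440 = 0.6649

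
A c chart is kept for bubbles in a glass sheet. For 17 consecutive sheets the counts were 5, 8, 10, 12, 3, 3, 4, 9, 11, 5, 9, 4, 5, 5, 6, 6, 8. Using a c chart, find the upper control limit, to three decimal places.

c̄ = (5 + 8 + 10 + 12 + 3 + 3 + 4 + 9 + 11 + 5 + 9 + 4 + 5 + 5 + 6 + 6 + 8) / 17 = 113 / 17 = 6.6471
UCL = c̄ + 3√c̄ = 6.6471 + 3 × √6.6471 = 6.6471 + 3 × 2.5782 = 14.3816

14.382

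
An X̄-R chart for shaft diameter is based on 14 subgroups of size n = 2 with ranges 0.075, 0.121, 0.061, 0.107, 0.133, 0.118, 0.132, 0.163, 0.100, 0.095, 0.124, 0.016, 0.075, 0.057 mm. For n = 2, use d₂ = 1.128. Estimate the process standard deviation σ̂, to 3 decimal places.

R̄ = (0.075 + 0.121 + 0.061 + 0.107 + 0.133 + 0.118 + 0.132 + 0.163 + 0.100 + 0.095 + 0.124 + 0.016 + 0.075 + 0.057) / 14 = 0.0984
σ̂ = R̄ / d₂ = 0.0984 / 1.128 = 0.0872

0.087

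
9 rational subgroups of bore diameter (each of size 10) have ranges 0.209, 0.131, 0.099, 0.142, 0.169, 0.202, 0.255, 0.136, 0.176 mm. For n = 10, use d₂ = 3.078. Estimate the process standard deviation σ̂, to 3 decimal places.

0.055

R̄ = (0.209 + 0.131 + 0.099 + 0.142 + 0.169 + 0.202 + 0.255 + 0.136 + 0.176) / 9 = 0.1688
σ̂ = R̄ / d₂ = 0.1688 / 3.078 = 0.0548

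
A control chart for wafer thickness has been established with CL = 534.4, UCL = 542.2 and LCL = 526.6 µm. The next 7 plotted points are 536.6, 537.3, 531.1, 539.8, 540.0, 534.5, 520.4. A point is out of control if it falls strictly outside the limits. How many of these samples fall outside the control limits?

1

Compare each point to [526.6, 542.2]: sample 7 = 520.4 < LCL.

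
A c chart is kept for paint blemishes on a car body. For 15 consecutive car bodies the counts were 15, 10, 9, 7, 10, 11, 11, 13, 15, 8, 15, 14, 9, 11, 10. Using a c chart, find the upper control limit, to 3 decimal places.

c̄ = (15 + 10 + 9 + 7 + 10 + 11 + 11 + 13 + 15 + 8 + 15 + 14 + 9 + 11 + 10) / 15 = 168 / 15 = 11.2000
UCL = c̄ + 3√c̄ = 11.2000 + 3 × √11.2000 = 11.2000 + 3 × 3.3466 = 21.2399

21.240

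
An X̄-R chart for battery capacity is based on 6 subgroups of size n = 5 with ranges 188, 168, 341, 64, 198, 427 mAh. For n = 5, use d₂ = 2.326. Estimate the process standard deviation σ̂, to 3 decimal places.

99.312

R̄ = (188 + 168 + 341 + 64 + 198 + 427) / 6 = 231.0000
σ̂ = R̄ / d₂ = 231.0000 / 2.326 = 99.3121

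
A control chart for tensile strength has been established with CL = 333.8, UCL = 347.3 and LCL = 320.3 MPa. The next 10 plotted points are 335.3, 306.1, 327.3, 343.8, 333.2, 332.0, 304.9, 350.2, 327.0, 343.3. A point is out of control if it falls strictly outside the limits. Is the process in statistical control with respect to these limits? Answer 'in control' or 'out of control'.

Compare each point to [320.3, 347.3]: sample 2 = 306.1 < LCL; sample 7 = 304.9 < LCL; sample 8 = 350.2 > UCL.

out of control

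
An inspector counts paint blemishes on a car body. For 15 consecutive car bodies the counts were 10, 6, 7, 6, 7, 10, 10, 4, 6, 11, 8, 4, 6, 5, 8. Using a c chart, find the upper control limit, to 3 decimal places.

15.250

c̄ = (10 + 6 + 7 + 6 + 7 + 10 + 10 + 4 + 6 + 11 + 8 + 4 + 6 + 5 + 8) / 15 = 108 / 15 = 7.2000
UCL = c̄ + 3√c̄ = 7.2000 + 3 × √7.2000 = 7.2000 + 3 × 2.6833 = 15.2498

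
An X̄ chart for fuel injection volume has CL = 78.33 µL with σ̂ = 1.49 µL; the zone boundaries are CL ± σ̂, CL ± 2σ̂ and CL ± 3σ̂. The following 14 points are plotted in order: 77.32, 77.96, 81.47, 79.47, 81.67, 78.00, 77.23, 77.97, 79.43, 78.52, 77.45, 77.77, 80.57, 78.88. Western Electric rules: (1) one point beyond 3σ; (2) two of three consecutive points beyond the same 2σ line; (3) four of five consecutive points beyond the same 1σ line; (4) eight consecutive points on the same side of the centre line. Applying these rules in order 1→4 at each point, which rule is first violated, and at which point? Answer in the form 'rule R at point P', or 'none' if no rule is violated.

Zone of each point (C = within 1σ̂, B = 1σ̂–2σ̂, A = 2σ̂–3σ̂, * = beyond 3σ̂; sign = side of CL): 1:-C, 2:-C, 3:+A, 4:+C, 5:+A, 6:-C, 7:-C, 8:-C, 9:+C, 10:+C, 11:-C, 12:-C, 13:+B, 14:+C
Rule 2 (two of three consecutive points beyond the same 2σ limit) is satisfied at point 5.

rule 2 at point 5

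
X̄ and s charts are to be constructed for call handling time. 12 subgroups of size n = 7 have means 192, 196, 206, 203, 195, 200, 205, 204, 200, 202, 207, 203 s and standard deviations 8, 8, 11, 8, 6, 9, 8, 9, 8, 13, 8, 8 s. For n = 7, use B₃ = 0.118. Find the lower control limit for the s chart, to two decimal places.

s̄ = (8 + 8 + 11 + 8 + 6 + 9 + 8 + 9 + 8 + 13 + 8 + 8) / 12 = 8.6667
LCL_s = B₃·s̄ = 0.118 × 8.6667 = 1.0227

1.02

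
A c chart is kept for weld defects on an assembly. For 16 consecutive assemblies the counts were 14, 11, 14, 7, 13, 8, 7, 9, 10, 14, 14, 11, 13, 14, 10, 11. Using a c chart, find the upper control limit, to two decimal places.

c̄ = (14 + 11 + 14 + 7 + 13 + 8 + 7 + 9 + 10 + 14 + 14 + 11 + 13 + 14 + 10 + 11) / 16 = 180 / 16 = 11.2500
UCL = c̄ + 3√c̄ = 11.2500 + 3 × √11.2500 = 11.2500 + 3 × 3.3541 = 21.3123

21.31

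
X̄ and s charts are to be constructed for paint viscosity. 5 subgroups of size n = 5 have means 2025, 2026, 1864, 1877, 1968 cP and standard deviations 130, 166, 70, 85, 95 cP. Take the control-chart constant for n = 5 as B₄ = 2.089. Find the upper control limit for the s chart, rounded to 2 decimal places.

228.12

s̄ = (130 + 166 + 70 + 85 + 95) / 5 = 109.2000
UCL_s = B₄·s̄ = 2.089 × 109.2000 = 228.1188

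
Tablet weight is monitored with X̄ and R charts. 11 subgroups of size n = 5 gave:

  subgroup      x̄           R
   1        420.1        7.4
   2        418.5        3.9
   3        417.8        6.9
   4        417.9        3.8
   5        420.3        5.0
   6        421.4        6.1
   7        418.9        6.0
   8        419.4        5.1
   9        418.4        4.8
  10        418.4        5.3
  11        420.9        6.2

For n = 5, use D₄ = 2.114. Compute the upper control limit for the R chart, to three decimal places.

R̄ = (7.4 + 3.9 + 6.9 + 3.8 + 5.0 + 6.1 + 6.0 + 5.1 + 4.8 + 5.3 + 6.2) / 11 = 60.5000 / 11 = 5.5000
UCL_R = D₄·R̄ = 2.114 × 5.5000 = 11.6270

11.627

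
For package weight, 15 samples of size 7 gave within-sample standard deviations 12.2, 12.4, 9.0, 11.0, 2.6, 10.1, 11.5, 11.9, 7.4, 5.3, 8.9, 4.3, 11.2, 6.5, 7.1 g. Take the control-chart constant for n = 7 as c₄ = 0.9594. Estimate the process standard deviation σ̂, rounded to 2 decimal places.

9.13

s̄ = (12.2 + 12.4 + 9.0 + 11.0 + 2.6 + 10.1 + 11.5 + 11.9 + 7.4 + 5.3 + 8.9 + 4.3 + 11.2 + 6.5 + 7.1) / 15 = 8.7600
σ̂ = s̄ / c₄ = 8.7600 / 0.9594 = 9.1307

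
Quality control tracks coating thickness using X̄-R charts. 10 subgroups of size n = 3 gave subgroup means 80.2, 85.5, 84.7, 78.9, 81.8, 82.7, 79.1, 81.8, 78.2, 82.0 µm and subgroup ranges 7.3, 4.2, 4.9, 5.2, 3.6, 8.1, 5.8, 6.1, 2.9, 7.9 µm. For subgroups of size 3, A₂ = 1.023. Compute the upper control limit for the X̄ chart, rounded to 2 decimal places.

X̄̄ = (80.2 + 85.5 + 84.7 + 78.9 + 81.8 + 82.7 + 79.1 + 81.8 + 78.2 + 82.0) / 10 = 814.9000 / 10 = 81.4900
R̄ = (7.3 + 4.2 + 4.9 + 5.2 + 3.6 + 8.1 + 5.8 + 6.1 + 2.9 + 7.9) / 10 = 56.0000 / 10 = 5.6000
UCL = X̄̄ + A₂·R̄ = 81.4900 + 1.023 × 5.6000 = 87.2188

87.22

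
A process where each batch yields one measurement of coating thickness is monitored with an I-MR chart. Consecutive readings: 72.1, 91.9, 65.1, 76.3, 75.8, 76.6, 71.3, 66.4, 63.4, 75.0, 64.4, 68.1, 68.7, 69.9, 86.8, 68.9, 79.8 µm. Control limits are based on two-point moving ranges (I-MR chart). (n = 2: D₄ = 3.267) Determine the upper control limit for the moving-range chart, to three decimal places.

Moving ranges: 19.8, 26.8, 11.2, 0.5, 0.8, 5.3, 4.9, 3.0, 11.6, 10.6, 3.7, 0.6, 1.2, 16.9, 17.9, 10.9; M̄R̄ = 145.7000 / 16 = 9.1062
UCL_MR = D₄·M̄R̄ = 3.267 × 9.1062 = 29.7501

29.750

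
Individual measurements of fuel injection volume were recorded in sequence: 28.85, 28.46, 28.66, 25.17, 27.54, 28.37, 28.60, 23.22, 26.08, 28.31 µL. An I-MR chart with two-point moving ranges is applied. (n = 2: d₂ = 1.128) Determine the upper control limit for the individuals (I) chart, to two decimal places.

X̄ = (28.85 + 28.46 + 28.66 + 25.17 + 27.54 + 28.37 + 28.60 + 23.22 + 26.08 + 28.31) / 10 = 27.3260
Moving ranges: 0.39, 0.20, 3.49, 2.37, 0.83, 0.23, 5.38, 2.86, 2.23; M̄R̄ = 17.9800 / 9 = 1.9978
UCL = X̄ + 3·M̄R̄/d₂ = 27.3260 + 3 × 1.9978 / 1.128 = 32.6392

32.64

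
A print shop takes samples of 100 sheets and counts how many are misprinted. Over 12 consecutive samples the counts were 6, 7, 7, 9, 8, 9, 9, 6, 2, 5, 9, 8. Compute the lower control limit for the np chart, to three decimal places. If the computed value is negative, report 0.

p̄ = Σdᵢ / (k·n) = 85 / (12 × 100) = 0.07083
LCL = np̄ − 3·√(np̄(1−p̄)) = 7.0833 − 3 × 2.5655 = -0.6131 → 0 (negative, so LCL = 0)

0.000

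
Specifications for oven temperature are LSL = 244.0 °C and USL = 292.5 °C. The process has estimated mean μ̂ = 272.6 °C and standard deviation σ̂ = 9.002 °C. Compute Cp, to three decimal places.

0.898

Cp = (USL − LSL) / (6σ̂) = (292.5 − 244.0) / (6 × 9.002) = 48.5000 / 54.0120 = 0.8979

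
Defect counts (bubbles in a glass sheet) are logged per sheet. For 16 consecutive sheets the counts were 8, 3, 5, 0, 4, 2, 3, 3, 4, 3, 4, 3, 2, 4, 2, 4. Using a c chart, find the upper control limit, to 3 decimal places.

c̄ = (8 + 3 + 5 + 0 + 4 + 2 + 3 + 3 + 4 + 3 + 4 + 3 + 2 + 4 + 2 + 4) / 16 = 54 / 16 = 3.3750
UCL = c̄ + 3√c̄ = 3.3750 + 3 × √3.3750 = 3.3750 + 3 × 1.8371 = 8.8864

8.886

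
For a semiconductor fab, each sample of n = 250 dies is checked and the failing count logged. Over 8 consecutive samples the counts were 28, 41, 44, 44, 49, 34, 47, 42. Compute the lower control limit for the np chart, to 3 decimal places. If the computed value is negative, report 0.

p̄ = Σdᵢ / (k·n) = 329 / (8 × 250) = 0.16450
LCL = np̄ − 3·√(np̄(1−p̄)) = 41.1250 − 3 × 5.8617 = 23.5398

23.540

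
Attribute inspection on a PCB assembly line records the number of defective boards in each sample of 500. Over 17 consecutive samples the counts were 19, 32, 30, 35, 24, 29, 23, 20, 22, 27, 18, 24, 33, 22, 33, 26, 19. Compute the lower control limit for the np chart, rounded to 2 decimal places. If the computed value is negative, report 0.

10.85

p̄ = Σdᵢ / (k·n) = 436 / (17 × 500) = 0.05129
LCL = np̄ − 3·√(np̄(1−p̄)) = 25.6471 − 3 × 4.9327 = 10.8490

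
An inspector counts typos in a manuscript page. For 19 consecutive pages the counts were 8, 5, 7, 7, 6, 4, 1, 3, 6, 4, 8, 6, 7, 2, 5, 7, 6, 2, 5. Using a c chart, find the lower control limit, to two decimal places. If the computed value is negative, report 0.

c̄ = (8 + 5 + 7 + 7 + 6 + 4 + 1 + 3 + 6 + 4 + 8 + 6 + 7 + 2 + 5 + 7 + 6 + 2 + 5) / 19 = 99 / 19 = 5.2105
LCL = c̄ − 3√c̄ = 5.2105 − 3 × 2.2827 = -1.6374 → 0 (cannot be negative)

0.00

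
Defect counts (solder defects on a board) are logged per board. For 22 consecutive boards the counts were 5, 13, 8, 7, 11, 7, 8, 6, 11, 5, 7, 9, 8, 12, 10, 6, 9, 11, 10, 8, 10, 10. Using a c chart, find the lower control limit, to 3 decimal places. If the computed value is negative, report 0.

0.000

c̄ = (5 + 13 + 8 + 7 + 11 + 7 + 8 + 6 + 11 + 5 + 7 + 9 + 8 + 12 + 10 + 6 + 9 + 11 + 10 + 8 + 10 + 10) / 22 = 191 / 22 = 8.6818
LCL = c̄ − 3√c̄ = 8.6818 − 3 × 2.9465 = -0.1577 → 0 (cannot be negative)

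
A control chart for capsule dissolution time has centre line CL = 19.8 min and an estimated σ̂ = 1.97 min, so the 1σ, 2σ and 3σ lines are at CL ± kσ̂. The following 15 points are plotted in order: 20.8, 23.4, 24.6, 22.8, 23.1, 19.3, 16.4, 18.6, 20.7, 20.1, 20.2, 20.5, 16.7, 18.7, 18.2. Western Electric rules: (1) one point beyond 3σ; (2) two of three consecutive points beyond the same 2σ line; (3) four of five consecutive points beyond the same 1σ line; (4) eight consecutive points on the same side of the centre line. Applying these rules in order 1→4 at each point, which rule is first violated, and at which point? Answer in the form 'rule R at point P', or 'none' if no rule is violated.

rule 3 at point 5

Zone of each point (C = within 1σ̂, B = 1σ̂–2σ̂, A = 2σ̂–3σ̂, * = beyond 3σ̂; sign = side of CL): 1:+C, 2:+B, 3:+A, 4:+B, 5:+B, 6:-C, 7:-B, 8:-C, 9:+C, 10:+C, 11:+C, 12:+C, 13:-B, 14:-C, 15:-C
Rule 3 (four of five consecutive points beyond the same 1σ limit) is satisfied at point 5.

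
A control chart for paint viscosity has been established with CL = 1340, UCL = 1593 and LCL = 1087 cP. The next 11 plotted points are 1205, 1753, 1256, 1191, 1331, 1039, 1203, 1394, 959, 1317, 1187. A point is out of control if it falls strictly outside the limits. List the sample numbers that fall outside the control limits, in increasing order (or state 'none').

Compare each point to [1087, 1593]: sample 2 = 1753 > UCL; sample 6 = 1039 < LCL; sample 9 = 959 < LCL.

2, 6, 9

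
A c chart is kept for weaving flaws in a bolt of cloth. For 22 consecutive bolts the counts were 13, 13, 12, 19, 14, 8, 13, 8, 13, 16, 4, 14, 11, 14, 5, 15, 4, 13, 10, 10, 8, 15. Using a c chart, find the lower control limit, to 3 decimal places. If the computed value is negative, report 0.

c̄ = (13 + 13 + 12 + 19 + 14 + 8 + 13 + 8 + 13 + 16 + 4 + 14 + 11 + 14 + 5 + 15 + 4 + 13 + 10 + 10 + 8 + 15) / 22 = 252 / 22 = 11.4545
LCL = c̄ − 3√c̄ = 11.4545 − 3 × 3.3845 = 1.3012

1.301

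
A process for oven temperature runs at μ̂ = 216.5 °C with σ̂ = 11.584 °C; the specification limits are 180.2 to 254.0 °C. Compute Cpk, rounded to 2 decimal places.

1.04

Cpu = (USL − μ̂) / (3σ̂) = (254.0 − 216.5) / (3 × 11.584) = 1.0791; Cpl = (μ̂ − LSL) / (3σ̂) = (216.5 − 180.2) / (3 × 11.584) = 1.0445; Cpk = min(Cpu, Cpl) = 1.0445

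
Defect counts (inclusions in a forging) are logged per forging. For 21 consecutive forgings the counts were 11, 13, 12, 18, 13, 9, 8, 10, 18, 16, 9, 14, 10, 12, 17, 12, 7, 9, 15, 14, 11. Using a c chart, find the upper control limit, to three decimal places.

22.801

c̄ = (11 + 13 + 12 + 18 + 13 + 9 + 8 + 10 + 18 + 16 + 9 + 14 + 10 + 12 + 17 + 12 + 7 + 9 + 15 + 14 + 11) / 21 = 258 / 21 = 12.2857
UCL = c̄ + 3√c̄ = 12.2857 + 3 × √12.2857 = 12.2857 + 3 × 3.5051 = 22.8010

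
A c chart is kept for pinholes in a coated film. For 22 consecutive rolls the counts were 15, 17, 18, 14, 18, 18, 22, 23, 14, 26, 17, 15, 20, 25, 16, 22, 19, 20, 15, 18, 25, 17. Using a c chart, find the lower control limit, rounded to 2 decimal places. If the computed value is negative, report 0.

c̄ = (15 + 17 + 18 + 14 + 18 + 18 + 22 + 23 + 14 + 26 + 17 + 15 + 20 + 25 + 16 + 22 + 19 + 20 + 15 + 18 + 25 + 17) / 22 = 414 / 22 = 18.8182
LCL = c̄ − 3√c̄ = 18.8182 − 3 × 4.3380 = 5.8042

5.80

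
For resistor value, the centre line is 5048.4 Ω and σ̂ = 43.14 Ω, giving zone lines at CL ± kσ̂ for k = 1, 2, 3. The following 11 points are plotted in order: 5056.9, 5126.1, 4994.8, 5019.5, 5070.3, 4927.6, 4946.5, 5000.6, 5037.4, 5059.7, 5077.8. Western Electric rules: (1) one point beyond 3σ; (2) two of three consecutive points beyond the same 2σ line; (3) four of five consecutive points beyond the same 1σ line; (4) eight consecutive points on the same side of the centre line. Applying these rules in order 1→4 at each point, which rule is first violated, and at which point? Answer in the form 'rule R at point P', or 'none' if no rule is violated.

Zone of each point (C = within 1σ̂, B = 1σ̂–2σ̂, A = 2σ̂–3σ̂, * = beyond 3σ̂; sign = side of CL): 1:+C, 2:+B, 3:-B, 4:-C, 5:+C, 6:-A, 7:-A, 8:-B, 9:-C, 10:+C, 11:+C
Rule 2 (two of three consecutive points beyond the same 2σ limit) is satisfied at point 7.

rule 2 at point 7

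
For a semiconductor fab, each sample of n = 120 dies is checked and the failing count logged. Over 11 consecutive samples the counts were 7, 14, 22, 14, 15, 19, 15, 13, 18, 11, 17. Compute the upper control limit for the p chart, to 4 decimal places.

p̄ = Σdᵢ / (k·n) = 165 / (11 × 120) = 0.12500
UCL = p̄ + 3·√(p̄(1−p̄)/n) = 0.12500 + 3 × √(0.12500×0.87500/120) = 0.12500 + 3 × 0.03019 = 0.21557

0.2156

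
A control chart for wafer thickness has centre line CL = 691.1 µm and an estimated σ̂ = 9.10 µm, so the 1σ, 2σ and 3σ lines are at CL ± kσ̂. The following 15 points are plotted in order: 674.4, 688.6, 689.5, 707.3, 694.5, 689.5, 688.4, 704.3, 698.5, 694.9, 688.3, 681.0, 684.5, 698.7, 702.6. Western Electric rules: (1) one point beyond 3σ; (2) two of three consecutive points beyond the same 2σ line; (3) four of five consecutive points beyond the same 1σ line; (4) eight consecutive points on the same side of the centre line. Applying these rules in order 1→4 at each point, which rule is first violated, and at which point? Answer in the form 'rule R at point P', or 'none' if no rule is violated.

Zone of each point (C = within 1σ̂, B = 1σ̂–2σ̂, A = 2σ̂–3σ̂, * = beyond 3σ̂; sign = side of CL): 1:-B, 2:-C, 3:-C, 4:+B, 5:+C, 6:-C, 7:-C, 8:+B, 9:+C, 10:+C, 11:-C, 12:-B, 13:-C, 14:+C, 15:+B
No rule fires across all 15 points.

none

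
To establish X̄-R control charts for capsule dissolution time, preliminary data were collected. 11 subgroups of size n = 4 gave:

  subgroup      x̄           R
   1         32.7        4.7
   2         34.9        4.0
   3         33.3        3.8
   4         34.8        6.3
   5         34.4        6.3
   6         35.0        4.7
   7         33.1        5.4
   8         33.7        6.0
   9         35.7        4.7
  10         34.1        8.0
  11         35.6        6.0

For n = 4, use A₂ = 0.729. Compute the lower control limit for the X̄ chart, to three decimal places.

30.330

X̄̄ = (32.7 + 34.9 + 33.3 + 34.8 + 34.4 + 35.0 + 33.1 + 33.7 + 35.7 + 34.1 + 35.6) / 11 = 377.3000 / 11 = 34.3000
R̄ = (4.7 + 4.0 + 3.8 + 6.3 + 6.3 + 4.7 + 5.4 + 6.0 + 4.7 + 8.0 + 6.0) / 11 = 59.9000 / 11 = 5.4455
LCL = X̄̄ − A₂·R̄ = 34.3000 − 0.729 × 5.4455 = 30.3303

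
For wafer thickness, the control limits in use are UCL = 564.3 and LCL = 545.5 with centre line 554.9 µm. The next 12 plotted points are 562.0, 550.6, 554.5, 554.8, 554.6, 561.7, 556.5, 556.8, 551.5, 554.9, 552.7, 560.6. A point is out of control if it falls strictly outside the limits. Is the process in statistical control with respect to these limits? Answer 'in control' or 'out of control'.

All 12 points lie within [545.5, 564.3].

in control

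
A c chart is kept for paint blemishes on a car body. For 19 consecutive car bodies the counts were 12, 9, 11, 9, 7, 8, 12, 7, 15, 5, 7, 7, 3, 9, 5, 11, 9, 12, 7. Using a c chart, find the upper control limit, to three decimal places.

c̄ = (12 + 9 + 11 + 9 + 7 + 8 + 12 + 7 + 15 + 5 + 7 + 7 + 3 + 9 + 5 + 11 + 9 + 12 + 7) / 19 = 165 / 19 = 8.6842
UCL = c̄ + 3√c̄ = 8.6842 + 3 × √8.6842 = 8.6842 + 3 × 2.9469 = 17.5249

17.525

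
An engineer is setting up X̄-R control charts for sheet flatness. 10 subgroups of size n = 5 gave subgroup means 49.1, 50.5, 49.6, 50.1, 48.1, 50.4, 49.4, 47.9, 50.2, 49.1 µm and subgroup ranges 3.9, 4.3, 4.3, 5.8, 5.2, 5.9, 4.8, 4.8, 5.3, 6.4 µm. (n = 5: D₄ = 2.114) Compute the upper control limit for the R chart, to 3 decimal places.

10.718

R̄ = (3.9 + 4.3 + 4.3 + 5.8 + 5.2 + 5.9 + 4.8 + 4.8 + 5.3 + 6.4) / 10 = 50.7000 / 10 = 5.0700
UCL_R = D₄·R̄ = 2.114 × 5.0700 = 10.7180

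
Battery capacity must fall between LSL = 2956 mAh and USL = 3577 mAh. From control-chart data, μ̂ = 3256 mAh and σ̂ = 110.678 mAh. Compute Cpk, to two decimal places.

Cpu = (USL − μ̂) / (3σ̂) = (3577 − 3256) / (3 × 110.678) = 0.9668; Cpl = (μ̂ − LSL) / (3σ̂) = (3256 − 2956) / (3 × 110.678) = 0.9035; Cpk = min(Cpu, Cpl) = 0.9035

0.90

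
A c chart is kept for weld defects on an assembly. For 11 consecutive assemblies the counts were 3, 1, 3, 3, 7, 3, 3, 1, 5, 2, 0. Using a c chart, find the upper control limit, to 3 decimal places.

c̄ = (3 + 1 + 3 + 3 + 7 + 3 + 3 + 1 + 5 + 2 + 0) / 11 = 31 / 11 = 2.8182
UCL = c̄ + 3√c̄ = 2.8182 + 3 × √2.8182 = 2.8182 + 3 × 1.6787 = 7.8544

7.854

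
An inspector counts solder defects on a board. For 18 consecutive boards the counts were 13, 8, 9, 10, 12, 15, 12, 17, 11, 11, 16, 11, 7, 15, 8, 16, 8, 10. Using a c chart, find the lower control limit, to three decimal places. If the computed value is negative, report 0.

c̄ = (13 + 8 + 9 + 10 + 12 + 15 + 12 + 17 + 11 + 11 + 16 + 11 + 7 + 15 + 8 + 16 + 8 + 10) / 18 = 209 / 18 = 11.6111
LCL = c̄ − 3√c̄ = 11.6111 − 3 × 3.4075 = 1.3886

1.389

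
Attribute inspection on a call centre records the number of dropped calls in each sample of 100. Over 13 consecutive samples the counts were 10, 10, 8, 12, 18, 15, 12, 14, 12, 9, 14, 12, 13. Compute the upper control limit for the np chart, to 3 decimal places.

22.060

p̄ = Σdᵢ / (k·n) = 159 / (13 × 100) = 0.12231
UCL = np̄ + 3·√(np̄(1−p̄)) = 12.2308 + 3 × √(12.2308×0.87769) = 12.2308 + 3 × 3.2764 = 22.0600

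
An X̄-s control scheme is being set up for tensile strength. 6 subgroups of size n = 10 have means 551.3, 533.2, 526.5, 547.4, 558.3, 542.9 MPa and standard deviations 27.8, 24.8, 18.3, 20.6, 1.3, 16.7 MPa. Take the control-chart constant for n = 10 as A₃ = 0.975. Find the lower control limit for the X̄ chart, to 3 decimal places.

525.473

X̄̄ = (551.3 + 533.2 + 526.5 + 547.4 + 558.3 + 542.9) / 6 = 543.2667
s̄ = (27.8 + 24.8 + 18.3 + 20.6 + 1.3 + 16.7) / 6 = 18.2500
LCL = X̄̄ − A₃·s̄ = 543.2667 − 0.975 × 18.2500 = 525.4729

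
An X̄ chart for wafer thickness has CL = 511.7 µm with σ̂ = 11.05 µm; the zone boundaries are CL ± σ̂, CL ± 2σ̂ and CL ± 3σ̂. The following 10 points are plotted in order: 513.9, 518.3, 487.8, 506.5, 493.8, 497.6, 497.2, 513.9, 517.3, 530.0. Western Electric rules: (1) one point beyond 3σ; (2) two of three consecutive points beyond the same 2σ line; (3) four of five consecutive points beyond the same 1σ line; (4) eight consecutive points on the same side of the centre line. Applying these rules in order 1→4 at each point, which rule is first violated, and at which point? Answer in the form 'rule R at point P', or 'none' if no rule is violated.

Zone of each point (C = within 1σ̂, B = 1σ̂–2σ̂, A = 2σ̂–3σ̂, * = beyond 3σ̂; sign = side of CL): 1:+C, 2:+C, 3:-A, 4:-C, 5:-B, 6:-B, 7:-B, 8:+C, 9:+C, 10:+B
Rule 3 (four of five consecutive points beyond the same 1σ limit) is satisfied at point 7.

rule 3 at point 7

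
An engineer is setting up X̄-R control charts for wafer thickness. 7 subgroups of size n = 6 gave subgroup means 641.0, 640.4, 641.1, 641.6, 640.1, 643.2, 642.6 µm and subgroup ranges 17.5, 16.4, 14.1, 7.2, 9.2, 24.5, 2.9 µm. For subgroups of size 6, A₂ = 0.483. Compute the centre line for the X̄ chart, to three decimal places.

641.429

X̄̄ = (641.0 + 640.4 + 641.1 + 641.6 + 640.1 + 643.2 + 642.6) / 7 = 4490.0000 / 7 = 641.4286
CL = X̄̄ = 641.4286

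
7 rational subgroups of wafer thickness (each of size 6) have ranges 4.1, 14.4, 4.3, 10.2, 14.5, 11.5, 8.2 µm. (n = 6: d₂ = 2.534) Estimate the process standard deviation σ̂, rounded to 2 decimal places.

R̄ = (4.1 + 14.4 + 4.3 + 10.2 + 14.5 + 11.5 + 8.2) / 7 = 9.6000
σ̂ = R̄ / d₂ = 9.6000 / 2.534 = 3.7885

3.79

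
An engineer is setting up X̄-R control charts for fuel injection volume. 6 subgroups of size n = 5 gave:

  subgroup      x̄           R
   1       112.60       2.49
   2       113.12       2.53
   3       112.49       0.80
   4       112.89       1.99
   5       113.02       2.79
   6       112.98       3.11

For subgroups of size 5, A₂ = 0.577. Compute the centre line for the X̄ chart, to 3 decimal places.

X̄̄ = (112.60 + 113.12 + 112.49 + 112.89 + 113.02 + 112.98) / 6 = 677.1000 / 6 = 112.8500
CL = X̄̄ = 112.8500

112.850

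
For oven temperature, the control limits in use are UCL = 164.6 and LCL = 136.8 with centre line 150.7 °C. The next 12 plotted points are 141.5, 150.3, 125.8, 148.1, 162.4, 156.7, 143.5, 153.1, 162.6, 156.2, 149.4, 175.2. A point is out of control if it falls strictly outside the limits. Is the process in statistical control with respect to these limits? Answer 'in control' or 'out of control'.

out of control

Compare each point to [136.8, 164.6]: sample 3 = 125.8 < LCL; sample 12 = 175.2 > UCL.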